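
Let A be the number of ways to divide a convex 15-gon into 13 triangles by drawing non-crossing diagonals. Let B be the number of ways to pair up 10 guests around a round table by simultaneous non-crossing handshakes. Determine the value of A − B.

742858

A convex 15-gon is triangulated into 13 triangles, and the number of such triangulations is the Catalan number C_{15−2} = C_13. So A = C_13 = 742900.
With 10 = 2·5 people, non-crossing handshake pairings are non-crossing perfect matchings on a circle, counted by C_5. So B = C_5 = 42.
A − B = 742900 − 42 = 742858.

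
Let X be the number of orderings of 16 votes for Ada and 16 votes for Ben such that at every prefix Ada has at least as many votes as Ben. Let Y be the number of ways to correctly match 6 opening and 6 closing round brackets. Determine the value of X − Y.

35357538

Reading a vote for the leader as '(' and for the other as ')' turns such a sequence into a balanced string of 16 pairs, so the count is C_16. So X = C_16 = 35357670.
A balanced arrangement of 6 bracket pairs is a Dyck word of semilength 6, so the count is C_6. So Y = C_6 = 132.
X − Y = 35357670 − 132 = 35357538.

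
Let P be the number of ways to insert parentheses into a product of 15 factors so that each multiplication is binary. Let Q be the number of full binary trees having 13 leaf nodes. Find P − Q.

2466428

Parenthesizations of m factors correspond to full binary trees with m leaves, counted by C_{m−1}; m = 15 gives C_14. So P = C_14 = 2674440.
Full binary trees with 13 leaves have 13−1 = 12 internal nodes, so there are C_12 of them. So Q = C_12 = 208012.
P − Q = 2674440 − 208012 = 2466428.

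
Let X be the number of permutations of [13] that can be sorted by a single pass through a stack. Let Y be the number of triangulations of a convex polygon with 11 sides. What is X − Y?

Stack-sortable permutations are exactly the 231-avoiding ones, counted by C_n; here n = 13. So X = C_13 = 742900.
A convex 11-gon is triangulated into 9 triangles, and the number of such triangulations is the Catalan number C_{11−2} = C_9. So Y = C_9 = 4862.
X − Y = 742900 − 4862 = 738038.

738038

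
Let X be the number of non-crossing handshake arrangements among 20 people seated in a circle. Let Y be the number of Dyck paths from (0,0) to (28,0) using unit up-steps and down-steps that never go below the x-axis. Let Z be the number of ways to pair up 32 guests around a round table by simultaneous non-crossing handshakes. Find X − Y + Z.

With 20 = 2·10 people, non-crossing handshake pairings are non-crossing perfect matchings on a circle, counted by C_10. So X = C_10 = 16796.
A Dyck path with 14 up-steps and 14 down-steps has semilength 14, so there are C_14 of them. So Y = C_14 = 2674440.
Non-crossing handshake pairings of 2n people are counted by C_n; 32 people gives n = 16. So Z = C_16 = 35357670.
X − Y + Z = 16796 − 2674440 + 35357670 = 32700026.

32700026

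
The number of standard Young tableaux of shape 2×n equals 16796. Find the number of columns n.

Standard Young tableaux of shape 2×n are counted by C_n. Since C_10 = 16796, the index is 10.

10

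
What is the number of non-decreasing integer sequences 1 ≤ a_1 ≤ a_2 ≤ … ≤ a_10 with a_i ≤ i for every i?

Such sub-staircase sequences of length n are counted by C_n; here n = 10.
C_10 = 16796.

16796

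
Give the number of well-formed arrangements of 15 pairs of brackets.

Balanced strings of n pairs of brackets are counted by C_n; here n = 15.
C_15 = C(30,15)/16 = 155117520/16 = 9694845.

9694845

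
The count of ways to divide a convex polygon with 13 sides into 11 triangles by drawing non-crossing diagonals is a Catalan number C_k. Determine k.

The number of triangulations of a 13-gon is the Catalan number C_11 (index = sides − 2).

11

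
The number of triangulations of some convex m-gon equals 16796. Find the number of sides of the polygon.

Triangulations of a convex m-gon are counted by C_{m−2}. Since C_10 = 16796, the index is 10.
So m − 2 = 10, giving m = 12 sides.

12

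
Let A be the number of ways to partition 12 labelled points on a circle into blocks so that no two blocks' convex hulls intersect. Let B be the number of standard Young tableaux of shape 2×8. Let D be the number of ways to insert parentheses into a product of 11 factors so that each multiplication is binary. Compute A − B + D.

223378

Non-crossing partitions of an n-element set are counted by C_n; here n = 12. So A = C_12 = 208012.
By the hook-length formula (or a Dyck-path bijection), SYT of shape 2×8 number C_8. So B = C_8 = 1430.
Parenthesizations of m factors correspond to full binary trees with m leaves, counted by C_{m−1}; m = 11 gives C_10. So D = C_10 = 16796.
A − B + D = 208012 − 1430 + 16796 = 223378.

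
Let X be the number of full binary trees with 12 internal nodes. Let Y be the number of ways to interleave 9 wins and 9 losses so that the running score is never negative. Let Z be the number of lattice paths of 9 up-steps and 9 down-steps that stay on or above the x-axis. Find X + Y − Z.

The number of full binary trees on 12 internal nodes is the Catalan number C_12. So X = C_12 = 208012.
Ballot sequences with n votes each where one side never trails are Dyck words, counted by C_n; here n = 9. So Y = C_9 = 4862.
Dyck paths of semilength n (length 2n) are counted by C_n; here n = 9. So Z = C_9 = 4862.
X + Y − Z = 208012 + 4862 − 4862 = 208012.

208012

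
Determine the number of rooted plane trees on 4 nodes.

5

A rooted plane tree on 4 nodes has 3 edges, and such trees are counted by C_3.
C_3 = 5.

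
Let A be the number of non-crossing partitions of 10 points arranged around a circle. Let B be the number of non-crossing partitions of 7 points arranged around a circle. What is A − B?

Non-crossing partitions of an n-element set are counted by C_n; here n = 10. So A = C_10 = 16796.
The non-crossing partitions of [7] form a lattice of size C_7. So B = C_7 = 429.
A − B = 16796 − 429 = 16367.

16367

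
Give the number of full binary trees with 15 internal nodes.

9694845

The number of full binary trees on 15 internal nodes is the Catalan number C_15.
C_15 = C_14 · 2(2·14+1)/(14+2) = 2674440 · 58/16 = 9694845.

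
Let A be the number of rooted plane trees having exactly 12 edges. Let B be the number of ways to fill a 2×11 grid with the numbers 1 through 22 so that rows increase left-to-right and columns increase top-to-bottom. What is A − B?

Rooted ordered trees with n edges are counted by C_n; here n = 12. So A = C_12 = 208012.
Standard Young tableaux of shape 2×n are counted by C_n; here n = 11. So B = C_11 = 58786.
A − B = 208012 − 58786 = 149226.

149226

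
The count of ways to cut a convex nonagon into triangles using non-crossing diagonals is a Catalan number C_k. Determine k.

7

The number of triangulations of a 9-gon is the Catalan number C_7 (index = sides − 2).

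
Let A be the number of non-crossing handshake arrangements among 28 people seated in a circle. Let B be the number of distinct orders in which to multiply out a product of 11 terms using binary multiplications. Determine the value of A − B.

2657644

Non-crossing handshake pairings of 2n people are counted by C_n; 28 people gives n = 14. So A = C_14 = 2674440.
Ways to associate a product of 11 factors correspond to binary trees on 11 leaves, so the count is C_10. So B = C_10 = 16796.
A − B = 2674440 − 16796 = 2657644.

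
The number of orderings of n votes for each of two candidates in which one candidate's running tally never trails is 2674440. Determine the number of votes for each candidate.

Such ballot sequences with n votes each are counted by C_n; 2674440 = C_14.

14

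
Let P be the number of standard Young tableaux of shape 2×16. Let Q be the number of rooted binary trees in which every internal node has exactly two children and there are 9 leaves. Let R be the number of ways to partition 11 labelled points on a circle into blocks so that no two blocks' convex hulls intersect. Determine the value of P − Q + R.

35415026

Standard Young tableaux of shape 2×n are counted by C_n; here n = 16. So P = C_16 = 35357670.
Full binary trees with 9 leaves have 9−1 = 8 internal nodes, so there are C_8 of them. So Q = C_8 = 1430.
The non-crossing partitions of [11] form a lattice of size C_11. So R = C_11 = 58786.
P − Q + R = 35357670 − 1430 + 58786 = 35415026.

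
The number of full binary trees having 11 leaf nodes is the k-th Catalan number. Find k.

Full binary trees with 11 leaves have 11−1 = 10 internal nodes, so there are C_10 of them.

10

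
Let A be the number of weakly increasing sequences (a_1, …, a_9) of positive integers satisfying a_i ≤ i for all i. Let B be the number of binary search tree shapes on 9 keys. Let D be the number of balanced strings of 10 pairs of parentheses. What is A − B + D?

16796

Such sub-staircase sequences of length n are counted by C_n; here n = 9. So A = C_9 = 4862.
Rooted binary trees with 9 nodes (each child slot possibly empty) number C_9. So B = C_9 = 4862.
Balanced strings of n pairs of brackets are counted by C_n; here n = 10. So D = C_10 = 16796.
A − B + D = 4862 − 4862 + 16796 = 16796.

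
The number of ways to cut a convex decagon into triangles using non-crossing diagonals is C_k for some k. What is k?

8

A convex 10-gon is triangulated into 8 triangles, and the number of such triangulations is the Catalan number C_{10−2} = C_8.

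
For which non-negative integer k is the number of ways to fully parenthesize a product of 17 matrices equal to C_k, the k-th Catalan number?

16

Bracketing 17 factors into binary products is counted by C_{17−1} = C_16.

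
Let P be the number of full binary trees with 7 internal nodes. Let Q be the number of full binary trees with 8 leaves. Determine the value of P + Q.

The number of full binary trees on 7 internal nodes is the Catalan number C_7. So P = C_7 = 429.
A full binary tree with L leaves has L−1 internal nodes and is counted by C_{L−1}; L = 8 gives C_7. So Q = C_7 = 429.
P + Q = 429 + 429 = 858.

858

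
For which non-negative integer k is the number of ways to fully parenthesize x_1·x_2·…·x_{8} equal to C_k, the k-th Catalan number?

7

Bracketing 8 factors into binary products is counted by C_{8−1} = C_7.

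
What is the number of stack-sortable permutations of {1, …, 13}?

By Knuth's characterisation, the stack-sortable permutations of length 13 are the 231-avoiders, numbering C_13.
C_13 = C_12 · 2(2·12+1)/(12+2) = 208012 · 50/14 = 742900.

742900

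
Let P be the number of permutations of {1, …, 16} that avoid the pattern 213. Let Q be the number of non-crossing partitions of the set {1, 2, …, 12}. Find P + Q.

Permutations of [n] avoiding any single length-3 pattern are counted by C_n; here n = 16. So P = C_16 = 35357670.
The non-crossing partitions of [12] form a lattice of size C_12. So Q = C_12 = 208012.
P + Q = 35357670 + 208012 = 35565682.

35565682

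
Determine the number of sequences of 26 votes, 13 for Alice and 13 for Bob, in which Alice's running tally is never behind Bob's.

Reading a vote for the leader as '(' and for the other as ')' turns such a sequence into a balanced string of 13 pairs, so the count is C_13.
C_13 = C(26,13)/14 = 10400600/14 = 742900.

742900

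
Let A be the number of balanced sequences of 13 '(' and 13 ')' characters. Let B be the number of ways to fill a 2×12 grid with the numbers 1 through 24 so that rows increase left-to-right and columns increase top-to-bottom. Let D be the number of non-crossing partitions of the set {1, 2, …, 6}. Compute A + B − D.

Balanced strings of n pairs of brackets are counted by C_n; here n = 13. So A = C_13 = 742900.
By the hook-length formula (or a Dyck-path bijection), SYT of shape 2×12 number C_12. So B = C_12 = 208012.
The non-crossing partitions of [6] form a lattice of size C_6. So D = C_6 = 132.
A + B − D = 742900 + 208012 − 132 = 950780.

950780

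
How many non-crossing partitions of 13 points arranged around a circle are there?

742900

The non-crossing partitions of [13] form a lattice of size C_13.
C_13 = C_12 · 2(2·12+1)/(12+2) = 208012 · 50/14 = 742900.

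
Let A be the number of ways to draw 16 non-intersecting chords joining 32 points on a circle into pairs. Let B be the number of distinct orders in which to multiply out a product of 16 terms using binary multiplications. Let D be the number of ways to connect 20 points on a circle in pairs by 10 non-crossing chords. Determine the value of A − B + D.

25679621

Non-crossing perfect matchings of 2n points on a circle are counted by C_n; with 32 points, n = 16. So A = C_16 = 35357670.
Parenthesizations of m factors correspond to full binary trees with m leaves, counted by C_{m−1}; m = 16 gives C_15. So B = C_15 = 9694845.
Non-crossing perfect matchings of 2n points on a circle are counted by C_n; with 20 points, n = 10. So D = C_10 = 16796.
A − B + D = 35357670 − 9694845 + 16796 = 25679621.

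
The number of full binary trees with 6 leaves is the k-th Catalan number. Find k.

5

A full binary tree with L leaves has L−1 internal nodes and is counted by C_{L−1}; L = 6 gives C_5.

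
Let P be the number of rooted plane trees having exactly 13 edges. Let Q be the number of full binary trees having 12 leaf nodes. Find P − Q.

A rooted plane tree with 13 edges has 14 nodes, and the count is C_13. So P = C_13 = 742900.
A full binary tree with L leaves has L−1 internal nodes and is counted by C_{L−1}; L = 12 gives C_11. So Q = C_11 = 58786.
P − Q = 742900 − 58786 = 684114.

684114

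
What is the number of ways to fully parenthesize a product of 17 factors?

35357670

Ways to associate a product of 17 factors correspond to binary trees on 17 leaves, so the count is C_16.
C_16 = C_15 · 2(2·15+1)/(15+2) = 9694845 · 62/17 = 35357670.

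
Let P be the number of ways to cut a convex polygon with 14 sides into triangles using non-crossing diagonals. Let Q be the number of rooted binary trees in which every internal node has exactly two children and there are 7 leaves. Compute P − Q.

The number of triangulations of a 14-gon is the Catalan number C_12 (index = sides − 2). So P = C_12 = 208012.
Full binary trees with 7 leaves have 7−1 = 6 internal nodes, so there are C_6 of them. So Q = C_6 = 132.
P − Q = 208012 − 132 = 207880.

207880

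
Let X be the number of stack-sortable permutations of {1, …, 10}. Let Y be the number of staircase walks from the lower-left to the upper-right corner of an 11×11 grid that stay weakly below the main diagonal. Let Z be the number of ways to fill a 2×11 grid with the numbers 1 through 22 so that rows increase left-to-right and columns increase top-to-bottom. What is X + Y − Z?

16796

Stack-sortable permutations are exactly the 231-avoiding ones, counted by C_n; here n = 10. So X = C_10 = 16796.
Sub-diagonal monotone paths from (0,0) to (11,11) biject with Dyck paths of semilength 11, giving C_11. So Y = C_11 = 58786.
Standard Young tableaux of shape 2×n are counted by C_n; here n = 11. So Z = C_11 = 58786.
X + Y − Z = 16796 + 58786 − 58786 = 16796.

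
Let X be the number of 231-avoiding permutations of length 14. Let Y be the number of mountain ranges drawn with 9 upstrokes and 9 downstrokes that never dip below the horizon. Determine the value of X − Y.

2669578

Permutations of [n] avoiding any single length-3 pattern are counted by C_n; here n = 14. So X = C_14 = 2674440.
A Dyck path with 9 up-steps and 9 down-steps has semilength 9, so there are C_9 of them. So Y = C_9 = 4862.
X − Y = 2674440 − 4862 = 2669578.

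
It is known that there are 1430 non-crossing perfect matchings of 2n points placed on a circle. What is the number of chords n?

Non-crossing pairings of 2n points on a circle are counted by C_n; 1430 = C_8.

8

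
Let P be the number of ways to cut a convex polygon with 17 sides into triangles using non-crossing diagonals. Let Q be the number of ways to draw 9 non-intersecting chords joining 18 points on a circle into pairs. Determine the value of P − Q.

9689983

The number of triangulations of a 17-gon is the Catalan number C_15 (index = sides − 2). So P = C_15 = 9694845.
Non-crossing perfect matchings of 2n points on a circle are counted by C_n; with 18 points, n = 9. So Q = C_9 = 4862.
P − Q = 9694845 − 4862 = 9689983.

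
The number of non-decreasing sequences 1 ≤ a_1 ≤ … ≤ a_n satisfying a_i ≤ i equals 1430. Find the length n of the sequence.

8

Such sub-staircase sequences of length n are counted by C_n; 1430 = C_8.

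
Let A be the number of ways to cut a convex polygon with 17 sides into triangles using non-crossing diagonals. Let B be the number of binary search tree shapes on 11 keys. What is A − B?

9636059

The number of triangulations of a 17-gon is the Catalan number C_15 (index = sides − 2). So A = C_15 = 9694845.
There are C_n binary search tree shapes on n keys; with n = 11 that is C_11. So B = C_11 = 58786.
A − B = 9694845 − 58786 = 9636059.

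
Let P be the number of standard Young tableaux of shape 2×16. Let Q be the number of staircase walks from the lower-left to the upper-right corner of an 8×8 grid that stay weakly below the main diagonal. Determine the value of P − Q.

By the hook-length formula (or a Dyck-path bijection), SYT of shape 2×16 number C_16. So P = C_16 = 35357670.
Sub-diagonal monotone paths from (0,0) to (8,8) biject with Dyck paths of semilength 8, giving C_8. So Q = C_8 = 1430.
P − Q = 35357670 − 1430 = 35356240.

35356240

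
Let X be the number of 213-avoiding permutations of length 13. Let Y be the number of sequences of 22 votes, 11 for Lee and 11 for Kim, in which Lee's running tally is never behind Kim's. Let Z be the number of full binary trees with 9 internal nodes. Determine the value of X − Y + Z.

Permutations of [n] avoiding any single length-3 pattern are counted by C_n; here n = 13. So X = C_13 = 742900.
Ballot sequences with n votes each where one side never trails are Dyck words, counted by C_n; here n = 11. So Y = C_11 = 58786.
The number of full binary trees on 9 internal nodes is the Catalan number C_9. So Z = C_9 = 4862.
X − Y + Z = 742900 − 58786 + 4862 = 688976.

688976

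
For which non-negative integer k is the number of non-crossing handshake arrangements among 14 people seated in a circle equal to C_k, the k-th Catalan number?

Non-crossing handshake pairings of 2n people are counted by C_n; 14 people gives n = 7.

7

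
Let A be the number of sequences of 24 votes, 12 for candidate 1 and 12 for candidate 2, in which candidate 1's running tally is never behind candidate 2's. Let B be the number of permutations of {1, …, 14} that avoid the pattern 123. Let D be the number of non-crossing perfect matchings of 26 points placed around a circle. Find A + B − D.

Ballot sequences with n votes each where one side never trails are Dyck words, counted by C_n; here n = 12. So A = C_12 = 208012.
For any fixed pattern of length 3, the pattern-avoiding permutations of [14] number C_14. So B = C_14 = 2674440.
Non-crossing perfect matchings of 2n points on a circle are counted by C_n; with 26 points, n = 13. So D = C_13 = 742900.
A + B − D = 208012 + 2674440 − 742900 = 2139552.

2139552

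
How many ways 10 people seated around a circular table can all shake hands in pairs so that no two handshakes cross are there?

With 10 = 2·5 people, non-crossing handshake pairings are non-crossing perfect matchings on a circle, counted by C_5.
C_5 = 42.

42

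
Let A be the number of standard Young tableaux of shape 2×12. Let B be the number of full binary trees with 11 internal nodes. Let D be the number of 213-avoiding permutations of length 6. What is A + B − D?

Standard Young tableaux of shape 2×n are counted by C_n; here n = 12. So A = C_12 = 208012.
The number of full binary trees on 11 internal nodes is the Catalan number C_11. So B = C_11 = 58786.
For any fixed pattern of length 3, the pattern-avoiding permutations of [6] number C_6. So D = C_6 = 132.
A + B − D = 208012 + 58786 − 132 = 266666.

266666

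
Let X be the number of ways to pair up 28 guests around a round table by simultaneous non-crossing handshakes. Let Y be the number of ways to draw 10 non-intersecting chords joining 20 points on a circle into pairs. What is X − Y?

Non-crossing handshake pairings of 2n people are counted by C_n; 28 people gives n = 14. So X = C_14 = 2674440.
Non-crossing perfect matchings of 2n points on a circle are counted by C_n; with 20 points, n = 10. So Y = C_10 = 16796.
X − Y = 2674440 − 16796 = 2657644.

2657644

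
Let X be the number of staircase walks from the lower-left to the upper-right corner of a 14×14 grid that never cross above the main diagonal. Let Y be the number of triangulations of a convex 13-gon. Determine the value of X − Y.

2615654

Sub-diagonal monotone paths from (0,0) to (14,14) biject with Dyck paths of semilength 14, giving C_14. So X = C_14 = 2674440.
Triangulations of a convex m-gon are counted by C_{m−2}; with m = 13 this is C_11. So Y = C_11 = 58786.
X − Y = 2674440 − 58786 = 2615654.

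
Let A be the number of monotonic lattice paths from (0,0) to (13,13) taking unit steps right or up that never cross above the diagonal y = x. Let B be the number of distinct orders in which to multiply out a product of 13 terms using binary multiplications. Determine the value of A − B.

Sub-diagonal monotone paths from (0,0) to (13,13) biject with Dyck paths of semilength 13, giving C_13. So A = C_13 = 742900.
Ways to associate a product of 13 factors correspond to binary trees on 13 leaves, so the count is C_12. So B = C_12 = 208012.
A − B = 742900 − 208012 = 534888.

534888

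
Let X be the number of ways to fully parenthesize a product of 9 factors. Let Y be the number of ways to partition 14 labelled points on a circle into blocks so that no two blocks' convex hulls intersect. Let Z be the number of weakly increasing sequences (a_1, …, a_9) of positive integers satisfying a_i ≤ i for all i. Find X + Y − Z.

Bracketing 9 factors into binary products is counted by C_{9−1} = C_8. So X = C_8 = 1430.
Non-crossing partitions of an n-element set are counted by C_n; here n = 14. So Y = C_14 = 2674440.
Weakly increasing sequences with a_i ≤ i biject with Dyck paths of semilength 9, so there are C_9. So Z = C_9 = 4862.
X + Y − Z = 1430 + 2674440 − 4862 = 2671008.

2671008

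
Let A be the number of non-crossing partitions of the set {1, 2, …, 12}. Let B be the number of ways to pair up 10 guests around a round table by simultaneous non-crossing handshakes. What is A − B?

Non-crossing partitions of an n-element set are counted by C_n; here n = 12. So A = C_12 = 208012.
Non-crossing handshake pairings of 2n people are counted by C_n; 10 people gives n = 5. So B = C_5 = 42.
A − B = 208012 − 42 = 207970.

207970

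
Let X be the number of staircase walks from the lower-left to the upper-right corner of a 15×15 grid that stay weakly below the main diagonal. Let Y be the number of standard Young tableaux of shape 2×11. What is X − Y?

Sub-diagonal monotone paths from (0,0) to (15,15) biject with Dyck paths of semilength 15, giving C_15. So X = C_15 = 9694845.
Standard Young tableaux of shape 2×n are counted by C_n; here n = 11. So Y = C_11 = 58786.
X − Y = 9694845 − 58786 = 9636059.

9636059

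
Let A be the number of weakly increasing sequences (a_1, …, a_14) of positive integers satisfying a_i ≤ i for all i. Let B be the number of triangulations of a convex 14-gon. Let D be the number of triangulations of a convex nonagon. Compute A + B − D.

2882023

Such sub-staircase sequences of length n are counted by C_n; here n = 14. So A = C_14 = 2674440.
A convex 14-gon is triangulated into 12 triangles, and the number of such triangulations is the Catalan number C_{14−2} = C_12. So B = C_12 = 208012.
The number of triangulations of a 9-gon is the Catalan number C_7 (index = sides − 2). So D = C_7 = 429.
A + B − D = 2674440 + 208012 − 429 = 2882023.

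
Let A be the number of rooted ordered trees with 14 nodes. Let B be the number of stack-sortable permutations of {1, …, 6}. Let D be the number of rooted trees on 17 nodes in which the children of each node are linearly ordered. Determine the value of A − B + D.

Rooted ordered (plane) trees on m nodes have m−1 edges and are counted by C_{m−1}; m = 14 gives C_13. So A = C_13 = 742900.
By Knuth's characterisation, the stack-sortable permutations of length 6 are the 231-avoiders, numbering C_6. So B = C_6 = 132.
Rooted ordered (plane) trees on m nodes have m−1 edges and are counted by C_{m−1}; m = 17 gives C_16. So D = C_16 = 35357670.
A − B + D = 742900 − 132 + 35357670 = 36100438.

36100438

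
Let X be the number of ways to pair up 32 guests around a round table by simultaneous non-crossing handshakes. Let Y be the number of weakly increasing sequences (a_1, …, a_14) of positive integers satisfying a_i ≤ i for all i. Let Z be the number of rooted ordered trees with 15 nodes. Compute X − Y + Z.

Non-crossing handshake pairings of 2n people are counted by C_n; 32 people gives n = 16. So X = C_16 = 35357670.
Such sub-staircase sequences of length n are counted by C_n; here n = 14. So Y = C_14 = 2674440.
A rooted plane tree on 15 nodes has 14 edges, and such trees are counted by C_14. So Z = C_14 = 2674440.
X − Y + Z = 35357670 − 2674440 + 2674440 = 35357670.

35357670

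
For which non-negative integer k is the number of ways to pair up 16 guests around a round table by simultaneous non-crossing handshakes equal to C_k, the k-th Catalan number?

8

Non-crossing handshake pairings of 2n people are counted by C_n; 16 people gives n = 8.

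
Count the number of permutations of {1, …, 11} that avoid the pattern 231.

58786

For any fixed pattern of length 3, the pattern-avoiding permutations of [11] number C_11.
C_11 = C(22,11)/12 = 705432/12 = 58786.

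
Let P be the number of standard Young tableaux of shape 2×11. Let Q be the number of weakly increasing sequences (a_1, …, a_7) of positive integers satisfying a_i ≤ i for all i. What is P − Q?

Standard Young tableaux of shape 2×n are counted by C_n; here n = 11. So P = C_11 = 58786.
Weakly increasing sequences with a_i ≤ i biject with Dyck paths of semilength 7, so there are C_7. So Q = C_7 = 429.
P − Q = 58786 − 429 = 58357.

58357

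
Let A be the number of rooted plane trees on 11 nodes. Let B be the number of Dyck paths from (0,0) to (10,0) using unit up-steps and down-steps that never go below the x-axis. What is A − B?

Rooted ordered (plane) trees on m nodes have m−1 edges and are counted by C_{m−1}; m = 11 gives C_10. So A = C_10 = 16796.
Dyck paths of semilength n (length 2n) are counted by C_n; here n = 5. So B = C_5 = 42.
A − B = 16796 − 42 = 16754.

16754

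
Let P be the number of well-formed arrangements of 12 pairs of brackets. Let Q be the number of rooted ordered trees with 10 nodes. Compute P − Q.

203150

A balanced arrangement of 12 bracket pairs is a Dyck word of semilength 12, so the count is C_12. So P = C_12 = 208012.
A rooted plane tree on 10 nodes has 9 edges, and such trees are counted by C_9. So Q = C_9 = 4862.
P − Q = 208012 − 4862 = 203150.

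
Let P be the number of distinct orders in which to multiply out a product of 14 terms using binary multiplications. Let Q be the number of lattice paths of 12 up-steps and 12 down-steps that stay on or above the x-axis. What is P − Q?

534888

Bracketing 14 factors into binary products is counted by C_{14−1} = C_13. So P = C_13 = 742900.
A Dyck path with 12 up-steps and 12 down-steps has semilength 12, so there are C_12 of them. So Q = C_12 = 208012.
P − Q = 742900 − 208012 = 534888.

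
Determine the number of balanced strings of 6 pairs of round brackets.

Balanced strings of n pairs of brackets are counted by C_n; here n = 6.
C_6 = C(12,6)/7 = 924/7 = 132.

132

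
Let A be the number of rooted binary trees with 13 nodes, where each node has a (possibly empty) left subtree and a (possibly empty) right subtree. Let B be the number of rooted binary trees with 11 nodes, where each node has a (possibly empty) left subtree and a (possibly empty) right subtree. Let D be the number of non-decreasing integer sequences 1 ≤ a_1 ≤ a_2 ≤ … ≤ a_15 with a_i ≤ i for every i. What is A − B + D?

There are C_n binary search tree shapes on n keys; with n = 13 that is C_13. So A = C_13 = 742900.
There are C_n binary search tree shapes on n keys; with n = 11 that is C_11. So B = C_11 = 58786.
Such sub-staircase sequences of length n are counted by C_n; here n = 15. So D = C_15 = 9694845.
A − B + D = 742900 − 58786 + 9694845 = 10378959.

10378959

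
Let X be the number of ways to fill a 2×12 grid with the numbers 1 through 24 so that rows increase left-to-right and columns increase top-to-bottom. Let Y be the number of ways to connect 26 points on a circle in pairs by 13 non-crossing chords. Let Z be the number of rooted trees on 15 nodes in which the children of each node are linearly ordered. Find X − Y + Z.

2139552

By the hook-length formula (or a Dyck-path bijection), SYT of shape 2×12 number C_12. So X = C_12 = 208012.
Pairing 26 circle points by 13 non-crossing chords gives C_13 matchings. So Y = C_13 = 742900.
Rooted ordered (plane) trees on m nodes have m−1 edges and are counted by C_{m−1}; m = 15 gives C_14. So Z = C_14 = 2674440.
X − Y + Z = 208012 − 742900 + 2674440 = 2139552.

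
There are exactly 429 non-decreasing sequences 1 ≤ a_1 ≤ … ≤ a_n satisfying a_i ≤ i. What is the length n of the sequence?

Such sub-staircase sequences of length n are counted by C_n; 429 = C_7.

7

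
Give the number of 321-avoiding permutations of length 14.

2674440

Permutations of [n] avoiding any single length-3 pattern are counted by C_n; here n = 14.
C_14 = 2674440.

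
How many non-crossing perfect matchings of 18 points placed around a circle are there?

4862

Pairing 18 circle points by 9 non-crossing chords gives C_9 matchings.
C_9 = C(18,9)/10 = 48620/10 = 4862.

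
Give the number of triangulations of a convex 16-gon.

Triangulations of a convex m-gon are counted by C_{m−2}; with m = 16 this is C_14.
C_14 = C(28,14)/15 = 40116600/15 = 2674440.

2674440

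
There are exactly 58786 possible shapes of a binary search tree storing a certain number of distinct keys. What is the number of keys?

11

Binary search tree shapes on n keys are counted by C_n. The Catalan number equal to 58786 is C_11.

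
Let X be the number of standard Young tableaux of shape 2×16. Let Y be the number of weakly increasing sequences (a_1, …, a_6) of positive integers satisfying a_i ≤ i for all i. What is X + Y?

35357802

Standard Young tableaux of shape 2×n are counted by C_n; here n = 16. So X = C_16 = 35357670.
Weakly increasing sequences with a_i ≤ i biject with Dyck paths of semilength 6, so there are C_6. So Y = C_6 = 132.
X + Y = 35357670 + 132 = 35357802.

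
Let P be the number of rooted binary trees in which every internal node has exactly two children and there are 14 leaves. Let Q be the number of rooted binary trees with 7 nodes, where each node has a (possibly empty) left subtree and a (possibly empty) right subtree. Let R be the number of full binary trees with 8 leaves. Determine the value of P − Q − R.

A full binary tree with L leaves has L−1 internal nodes and is counted by C_{L−1}; L = 14 gives C_13. So P = C_13 = 742900.
Rooted binary trees with 7 nodes (each child slot possibly empty) number C_7. So Q = C_7 = 429.
Full binary trees with 8 leaves have 8−1 = 7 internal nodes, so there are C_7 of them. So R = C_7 = 429.
P − Q − R = 742900 − 429 − 429 = 742042.

742042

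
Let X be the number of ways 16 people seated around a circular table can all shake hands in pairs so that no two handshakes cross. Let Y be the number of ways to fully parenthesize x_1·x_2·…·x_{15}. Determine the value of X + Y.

With 16 = 2·8 people, non-crossing handshake pairings are non-crossing perfect matchings on a circle, counted by C_8. So X = C_8 = 1430.
Bracketing 15 factors into binary products is counted by C_{15−1} = C_14. So Y = C_14 = 2674440.
X + Y = 1430 + 2674440 = 2675870.

2675870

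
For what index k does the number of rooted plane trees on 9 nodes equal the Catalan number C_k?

8

Rooted ordered (plane) trees on m nodes have m−1 edges and are counted by C_{m−1}; m = 9 gives C_8.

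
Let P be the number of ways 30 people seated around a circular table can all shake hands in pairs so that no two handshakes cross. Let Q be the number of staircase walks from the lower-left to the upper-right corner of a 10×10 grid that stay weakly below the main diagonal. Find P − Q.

With 30 = 2·15 people, non-crossing handshake pairings are non-crossing perfect matchings on a circle, counted by C_15. So P = C_15 = 9694845.
Sub-diagonal monotone paths from (0,0) to (10,10) biject with Dyck paths of semilength 10, giving C_10. So Q = C_10 = 16796.
P − Q = 9694845 − 16796 = 9678049.

9678049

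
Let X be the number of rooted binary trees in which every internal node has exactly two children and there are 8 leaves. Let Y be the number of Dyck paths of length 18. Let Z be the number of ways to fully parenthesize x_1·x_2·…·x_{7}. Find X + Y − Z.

5159

A full binary tree with L leaves has L−1 internal nodes and is counted by C_{L−1}; L = 8 gives C_7. So X = C_7 = 429.
Paths of 9 up- and 9 down-steps that never dip below the axis are Dyck paths; their count is C_9. So Y = C_9 = 4862.
Parenthesizations of m factors correspond to full binary trees with m leaves, counted by C_{m−1}; m = 7 gives C_6. So Z = C_6 = 132.
X + Y − Z = 429 + 4862 − 132 = 5159.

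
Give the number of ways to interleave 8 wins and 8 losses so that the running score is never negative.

Ballot sequences with n votes each where one side never trails are Dyck words, counted by C_n; here n = 8.
C_8 = C_7 · 2(2·7+1)/(7+2) = 429 · 30/9 = 1430.

1430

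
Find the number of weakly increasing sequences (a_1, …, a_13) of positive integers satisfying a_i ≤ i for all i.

742900

Weakly increasing sequences with a_i ≤ i biject with Dyck paths of semilength 13, so there are C_13.
C_13 = C_12 · 2(2·12+1)/(12+2) = 208012 · 50/14 = 742900.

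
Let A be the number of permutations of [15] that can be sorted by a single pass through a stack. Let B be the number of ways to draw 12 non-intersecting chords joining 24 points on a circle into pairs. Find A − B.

By Knuth's characterisation, the stack-sortable permutations of length 15 are the 231-avoiders, numbering C_15. So A = C_15 = 9694845.
Pairing 24 circle points by 12 non-crossing chords gives C_12 matchings. So B = C_12 = 208012.
A − B = 9694845 − 208012 = 9486833.

9486833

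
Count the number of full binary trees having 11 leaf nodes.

16796

A full binary tree with L leaves has L−1 internal nodes and is counted by C_{L−1}; L = 11 gives C_10.
C_10 = 16796.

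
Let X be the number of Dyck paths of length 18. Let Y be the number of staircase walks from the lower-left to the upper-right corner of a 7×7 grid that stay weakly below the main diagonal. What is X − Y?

Dyck paths of semilength n (length 2n) are counted by C_n; here n = 9. So X = C_9 = 4862.
Sub-diagonal monotone paths from (0,0) to (7,7) biject with Dyck paths of semilength 7, giving C_7. So Y = C_7 = 429.
X − Y = 4862 − 429 = 4433.

4433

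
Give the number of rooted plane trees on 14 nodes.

A rooted plane tree on 14 nodes has 13 edges, and such trees are counted by C_13.
C_13 = C(26,13)/14 = 10400600/14 = 742900.

742900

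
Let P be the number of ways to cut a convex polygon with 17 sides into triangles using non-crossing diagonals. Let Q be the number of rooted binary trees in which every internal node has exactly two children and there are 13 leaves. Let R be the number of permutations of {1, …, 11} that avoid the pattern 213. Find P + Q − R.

The number of triangulations of a 17-gon is the Catalan number C_15 (index = sides − 2). So P = C_15 = 9694845.
Full binary trees with 13 leaves have 13−1 = 12 internal nodes, so there are C_12 of them. So Q = C_12 = 208012.
For any fixed pattern of length 3, the pattern-avoiding permutations of [11] number C_11. So R = C_11 = 58786.
P + Q − R = 9694845 + 208012 − 58786 = 9844071.

9844071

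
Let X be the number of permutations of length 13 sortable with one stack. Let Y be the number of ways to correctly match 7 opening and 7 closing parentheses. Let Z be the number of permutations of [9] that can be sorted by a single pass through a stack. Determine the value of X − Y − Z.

737609

By Knuth's characterisation, the stack-sortable permutations of length 13 are the 231-avoiders, numbering C_13. So X = C_13 = 742900.
With 7 pairs the number of balanced bracket strings is the Catalan number C_7. So Y = C_7 = 429.
Stack-sortable permutations are exactly the 231-avoiding ones, counted by C_n; here n = 9. So Z = C_9 = 4862.
X − Y − Z = 742900 − 429 − 4862 = 737609.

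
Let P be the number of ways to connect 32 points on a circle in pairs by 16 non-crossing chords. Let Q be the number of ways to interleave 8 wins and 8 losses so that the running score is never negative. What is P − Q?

Non-crossing perfect matchings of 2n points on a circle are counted by C_n; with 32 points, n = 16. So P = C_16 = 35357670.
Reading a vote for the leader as '(' and for the other as ')' turns such a sequence into a balanced string of 8 pairs, so the count is C_8. So Q = C_8 = 1430.
P − Q = 35357670 − 1430 = 35356240.

35356240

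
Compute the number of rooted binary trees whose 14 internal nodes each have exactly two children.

Full binary trees with n internal nodes are counted by C_n; here n = 14.
C_14 = C(28,14)/15 = 40116600/15 = 2674440.

2674440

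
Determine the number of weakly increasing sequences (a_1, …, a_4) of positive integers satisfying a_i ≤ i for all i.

Weakly increasing sequences with a_i ≤ i biject with Dyck paths of semilength 4, so there are C_4.
C_4 = C_3 · 2(2·3+1)/(3+2) = 5 · 14/5 = 14.

14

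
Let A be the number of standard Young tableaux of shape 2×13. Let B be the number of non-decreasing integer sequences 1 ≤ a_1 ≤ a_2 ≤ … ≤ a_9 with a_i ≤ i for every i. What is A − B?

738038

By the hook-length formula (or a Dyck-path bijection), SYT of shape 2×13 number C_13. So A = C_13 = 742900.
Such sub-staircase sequences of length n are counted by C_n; here n = 9. So B = C_9 = 4862.
A − B = 742900 − 4862 = 738038.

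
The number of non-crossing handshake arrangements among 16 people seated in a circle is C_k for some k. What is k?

8

Non-crossing handshake pairings of 2n people are counted by C_n; 16 people gives n = 8.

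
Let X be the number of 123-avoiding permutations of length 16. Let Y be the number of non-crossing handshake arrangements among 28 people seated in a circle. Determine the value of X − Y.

Permutations of [n] avoiding any single length-3 pattern are counted by C_n; here n = 16. So X = C_16 = 35357670.
Non-crossing handshake pairings of 2n people are counted by C_n; 28 people gives n = 14. So Y = C_14 = 2674440.
X − Y = 35357670 − 2674440 = 32683230.

32683230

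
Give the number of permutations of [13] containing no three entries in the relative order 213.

For any fixed pattern of length 3, the pattern-avoiding permutations of [13] number C_13.
C_13 = C(26,13)/14 = 10400600/14 = 742900.

742900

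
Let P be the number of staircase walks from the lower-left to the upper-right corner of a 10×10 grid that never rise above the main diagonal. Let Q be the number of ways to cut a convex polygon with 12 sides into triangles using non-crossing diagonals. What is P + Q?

Monotone paths in an n×n grid that stay weakly below the diagonal are counted by C_n; here n = 10. So P = C_10 = 16796.
The number of triangulations of a 12-gon is the Catalan number C_10 (index = sides − 2). So Q = C_10 = 16796.
P + Q = 16796 + 16796 = 33592.

33592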